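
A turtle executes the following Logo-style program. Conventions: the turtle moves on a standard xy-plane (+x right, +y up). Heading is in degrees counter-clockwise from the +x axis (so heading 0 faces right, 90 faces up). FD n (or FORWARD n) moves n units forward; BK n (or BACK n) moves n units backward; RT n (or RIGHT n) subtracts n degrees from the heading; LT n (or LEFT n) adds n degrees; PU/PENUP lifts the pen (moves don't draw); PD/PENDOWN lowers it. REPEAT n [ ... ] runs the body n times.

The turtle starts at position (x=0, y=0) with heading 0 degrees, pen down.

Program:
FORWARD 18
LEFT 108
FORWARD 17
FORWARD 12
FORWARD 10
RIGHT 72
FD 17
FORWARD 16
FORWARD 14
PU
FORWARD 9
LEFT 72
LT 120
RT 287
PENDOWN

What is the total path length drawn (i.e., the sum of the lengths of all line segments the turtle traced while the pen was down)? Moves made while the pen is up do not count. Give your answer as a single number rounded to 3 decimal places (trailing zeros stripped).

Executing turtle program step by step:
Start: pos=(0,0), heading=0, pen down
FD 18: (0,0) -> (18,0) [heading=0, draw]
LT 108: heading 0 -> 108
FD 17: (18,0) -> (12.747,16.168) [heading=108, draw]
FD 12: (12.747,16.168) -> (9.039,27.581) [heading=108, draw]
FD 10: (9.039,27.581) -> (5.948,37.091) [heading=108, draw]
RT 72: heading 108 -> 36
FD 17: (5.948,37.091) -> (19.702,47.084) [heading=36, draw]
FD 16: (19.702,47.084) -> (32.646,56.488) [heading=36, draw]
FD 14: (32.646,56.488) -> (43.972,64.717) [heading=36, draw]
PU: pen up
FD 9: (43.972,64.717) -> (51.253,70.007) [heading=36, move]
LT 72: heading 36 -> 108
LT 120: heading 108 -> 228
RT 287: heading 228 -> 301
PD: pen down
Final: pos=(51.253,70.007), heading=301, 7 segment(s) drawn

Segment lengths:
  seg 1: (0,0) -> (18,0), length = 18
  seg 2: (18,0) -> (12.747,16.168), length = 17
  seg 3: (12.747,16.168) -> (9.039,27.581), length = 12
  seg 4: (9.039,27.581) -> (5.948,37.091), length = 10
  seg 5: (5.948,37.091) -> (19.702,47.084), length = 17
  seg 6: (19.702,47.084) -> (32.646,56.488), length = 16
  seg 7: (32.646,56.488) -> (43.972,64.717), length = 14
Total = 104

Answer: 104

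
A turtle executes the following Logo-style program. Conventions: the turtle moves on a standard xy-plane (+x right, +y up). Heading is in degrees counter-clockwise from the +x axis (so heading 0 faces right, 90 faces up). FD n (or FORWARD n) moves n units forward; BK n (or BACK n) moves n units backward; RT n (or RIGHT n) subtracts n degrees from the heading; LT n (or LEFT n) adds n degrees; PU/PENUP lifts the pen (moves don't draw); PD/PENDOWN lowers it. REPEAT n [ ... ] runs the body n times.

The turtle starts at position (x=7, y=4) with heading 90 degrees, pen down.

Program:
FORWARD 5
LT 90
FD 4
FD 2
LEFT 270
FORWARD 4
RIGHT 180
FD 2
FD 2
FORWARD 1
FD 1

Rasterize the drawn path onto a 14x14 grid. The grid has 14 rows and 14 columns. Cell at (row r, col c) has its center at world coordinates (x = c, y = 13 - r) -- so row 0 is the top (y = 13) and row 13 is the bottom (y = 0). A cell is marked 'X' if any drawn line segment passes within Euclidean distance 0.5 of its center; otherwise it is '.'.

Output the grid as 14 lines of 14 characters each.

Answer: .X............
.X............
.X............
.X............
.XXXXXXX......
.X.....X......
.X.....X......
.......X......
.......X......
.......X......
..............
..............
..............
..............

Derivation:
Segment 0: (7,4) -> (7,9)
Segment 1: (7,9) -> (3,9)
Segment 2: (3,9) -> (1,9)
Segment 3: (1,9) -> (1,13)
Segment 4: (1,13) -> (1,11)
Segment 5: (1,11) -> (1,9)
Segment 6: (1,9) -> (1,8)
Segment 7: (1,8) -> (1,7)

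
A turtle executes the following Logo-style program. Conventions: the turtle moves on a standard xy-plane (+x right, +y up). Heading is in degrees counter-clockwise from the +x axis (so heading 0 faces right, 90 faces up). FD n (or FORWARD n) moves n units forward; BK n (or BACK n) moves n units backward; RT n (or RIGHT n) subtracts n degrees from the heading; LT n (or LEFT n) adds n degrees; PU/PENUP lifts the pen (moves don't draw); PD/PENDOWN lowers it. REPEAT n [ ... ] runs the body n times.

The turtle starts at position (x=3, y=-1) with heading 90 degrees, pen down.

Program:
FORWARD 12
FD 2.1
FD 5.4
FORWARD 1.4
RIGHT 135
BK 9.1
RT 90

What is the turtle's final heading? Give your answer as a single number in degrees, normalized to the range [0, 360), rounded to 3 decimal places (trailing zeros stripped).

Executing turtle program step by step:
Start: pos=(3,-1), heading=90, pen down
FD 12: (3,-1) -> (3,11) [heading=90, draw]
FD 2.1: (3,11) -> (3,13.1) [heading=90, draw]
FD 5.4: (3,13.1) -> (3,18.5) [heading=90, draw]
FD 1.4: (3,18.5) -> (3,19.9) [heading=90, draw]
RT 135: heading 90 -> 315
BK 9.1: (3,19.9) -> (-3.435,26.335) [heading=315, draw]
RT 90: heading 315 -> 225
Final: pos=(-3.435,26.335), heading=225, 5 segment(s) drawn

Answer: 225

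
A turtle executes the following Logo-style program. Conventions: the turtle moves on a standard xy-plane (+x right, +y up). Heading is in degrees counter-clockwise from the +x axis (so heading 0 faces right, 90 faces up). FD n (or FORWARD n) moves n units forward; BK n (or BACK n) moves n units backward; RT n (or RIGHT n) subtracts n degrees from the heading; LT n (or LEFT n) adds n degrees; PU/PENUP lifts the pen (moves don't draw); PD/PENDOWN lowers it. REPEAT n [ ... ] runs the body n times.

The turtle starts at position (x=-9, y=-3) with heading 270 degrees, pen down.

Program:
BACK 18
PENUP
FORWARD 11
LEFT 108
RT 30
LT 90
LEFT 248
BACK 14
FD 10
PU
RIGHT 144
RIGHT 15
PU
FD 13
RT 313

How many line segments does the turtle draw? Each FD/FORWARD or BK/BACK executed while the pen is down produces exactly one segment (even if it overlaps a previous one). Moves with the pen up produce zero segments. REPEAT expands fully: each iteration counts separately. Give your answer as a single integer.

Answer: 1

Derivation:
Executing turtle program step by step:
Start: pos=(-9,-3), heading=270, pen down
BK 18: (-9,-3) -> (-9,15) [heading=270, draw]
PU: pen up
FD 11: (-9,15) -> (-9,4) [heading=270, move]
LT 108: heading 270 -> 18
RT 30: heading 18 -> 348
LT 90: heading 348 -> 78
LT 248: heading 78 -> 326
BK 14: (-9,4) -> (-20.607,11.829) [heading=326, move]
FD 10: (-20.607,11.829) -> (-12.316,6.237) [heading=326, move]
PU: pen up
RT 144: heading 326 -> 182
RT 15: heading 182 -> 167
PU: pen up
FD 13: (-12.316,6.237) -> (-24.983,9.161) [heading=167, move]
RT 313: heading 167 -> 214
Final: pos=(-24.983,9.161), heading=214, 1 segment(s) drawn
Segments drawn: 1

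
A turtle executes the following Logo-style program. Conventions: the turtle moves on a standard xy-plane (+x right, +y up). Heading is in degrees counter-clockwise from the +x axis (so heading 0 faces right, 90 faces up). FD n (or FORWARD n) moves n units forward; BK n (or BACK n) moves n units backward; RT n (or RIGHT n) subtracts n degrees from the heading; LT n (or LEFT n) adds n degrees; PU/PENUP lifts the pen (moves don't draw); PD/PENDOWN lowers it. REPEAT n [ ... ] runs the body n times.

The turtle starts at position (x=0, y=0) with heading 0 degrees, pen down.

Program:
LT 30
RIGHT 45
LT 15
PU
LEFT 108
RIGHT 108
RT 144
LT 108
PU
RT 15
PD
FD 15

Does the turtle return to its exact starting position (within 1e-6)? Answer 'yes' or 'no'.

Answer: no

Derivation:
Executing turtle program step by step:
Start: pos=(0,0), heading=0, pen down
LT 30: heading 0 -> 30
RT 45: heading 30 -> 345
LT 15: heading 345 -> 0
PU: pen up
LT 108: heading 0 -> 108
RT 108: heading 108 -> 0
RT 144: heading 0 -> 216
LT 108: heading 216 -> 324
PU: pen up
RT 15: heading 324 -> 309
PD: pen down
FD 15: (0,0) -> (9.44,-11.657) [heading=309, draw]
Final: pos=(9.44,-11.657), heading=309, 1 segment(s) drawn

Start position: (0, 0)
Final position: (9.44, -11.657)
Distance = 15; >= 1e-6 -> NOT closed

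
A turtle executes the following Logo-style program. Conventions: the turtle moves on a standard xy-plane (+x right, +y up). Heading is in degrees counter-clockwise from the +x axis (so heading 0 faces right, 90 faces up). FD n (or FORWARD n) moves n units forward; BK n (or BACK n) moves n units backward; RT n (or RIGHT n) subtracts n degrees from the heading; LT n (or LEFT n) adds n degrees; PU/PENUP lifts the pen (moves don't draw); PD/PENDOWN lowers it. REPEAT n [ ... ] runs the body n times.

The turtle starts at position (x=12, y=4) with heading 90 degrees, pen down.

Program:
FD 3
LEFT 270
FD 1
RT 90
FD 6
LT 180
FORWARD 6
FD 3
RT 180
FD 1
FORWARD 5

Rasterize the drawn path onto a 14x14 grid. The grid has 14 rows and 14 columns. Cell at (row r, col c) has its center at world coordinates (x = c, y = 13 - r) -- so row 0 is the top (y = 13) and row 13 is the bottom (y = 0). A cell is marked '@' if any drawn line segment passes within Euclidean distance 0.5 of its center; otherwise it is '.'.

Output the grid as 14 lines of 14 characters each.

Answer: ..............
..............
..............
.............@
.............@
.............@
............@@
............@@
............@@
............@@
.............@
.............@
.............@
..............

Derivation:
Segment 0: (12,4) -> (12,7)
Segment 1: (12,7) -> (13,7)
Segment 2: (13,7) -> (13,1)
Segment 3: (13,1) -> (13,7)
Segment 4: (13,7) -> (13,10)
Segment 5: (13,10) -> (13,9)
Segment 6: (13,9) -> (13,4)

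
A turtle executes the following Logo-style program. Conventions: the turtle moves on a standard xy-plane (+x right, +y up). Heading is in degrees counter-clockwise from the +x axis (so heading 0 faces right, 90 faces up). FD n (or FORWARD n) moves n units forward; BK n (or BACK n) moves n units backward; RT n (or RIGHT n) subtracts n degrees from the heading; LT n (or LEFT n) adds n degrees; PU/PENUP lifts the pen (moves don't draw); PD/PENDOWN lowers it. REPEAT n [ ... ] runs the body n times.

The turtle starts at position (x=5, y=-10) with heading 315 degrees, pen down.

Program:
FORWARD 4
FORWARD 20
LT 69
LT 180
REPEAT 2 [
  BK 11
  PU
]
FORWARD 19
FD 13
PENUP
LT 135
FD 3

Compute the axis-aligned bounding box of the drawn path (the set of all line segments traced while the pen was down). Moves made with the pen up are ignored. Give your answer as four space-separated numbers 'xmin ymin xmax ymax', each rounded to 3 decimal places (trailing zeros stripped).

Answer: 5 -26.971 32.02 -10

Derivation:
Executing turtle program step by step:
Start: pos=(5,-10), heading=315, pen down
FD 4: (5,-10) -> (7.828,-12.828) [heading=315, draw]
FD 20: (7.828,-12.828) -> (21.971,-26.971) [heading=315, draw]
LT 69: heading 315 -> 24
LT 180: heading 24 -> 204
REPEAT 2 [
  -- iteration 1/2 --
  BK 11: (21.971,-26.971) -> (32.02,-22.496) [heading=204, draw]
  PU: pen up
  -- iteration 2/2 --
  BK 11: (32.02,-22.496) -> (42.069,-18.022) [heading=204, move]
  PU: pen up
]
FD 19: (42.069,-18.022) -> (24.711,-25.75) [heading=204, move]
FD 13: (24.711,-25.75) -> (12.835,-31.038) [heading=204, move]
PU: pen up
LT 135: heading 204 -> 339
FD 3: (12.835,-31.038) -> (15.636,-32.113) [heading=339, move]
Final: pos=(15.636,-32.113), heading=339, 3 segment(s) drawn

Segment endpoints: x in {5, 7.828, 21.971, 32.02}, y in {-26.971, -22.496, -12.828, -10}
xmin=5, ymin=-26.971, xmax=32.02, ymax=-10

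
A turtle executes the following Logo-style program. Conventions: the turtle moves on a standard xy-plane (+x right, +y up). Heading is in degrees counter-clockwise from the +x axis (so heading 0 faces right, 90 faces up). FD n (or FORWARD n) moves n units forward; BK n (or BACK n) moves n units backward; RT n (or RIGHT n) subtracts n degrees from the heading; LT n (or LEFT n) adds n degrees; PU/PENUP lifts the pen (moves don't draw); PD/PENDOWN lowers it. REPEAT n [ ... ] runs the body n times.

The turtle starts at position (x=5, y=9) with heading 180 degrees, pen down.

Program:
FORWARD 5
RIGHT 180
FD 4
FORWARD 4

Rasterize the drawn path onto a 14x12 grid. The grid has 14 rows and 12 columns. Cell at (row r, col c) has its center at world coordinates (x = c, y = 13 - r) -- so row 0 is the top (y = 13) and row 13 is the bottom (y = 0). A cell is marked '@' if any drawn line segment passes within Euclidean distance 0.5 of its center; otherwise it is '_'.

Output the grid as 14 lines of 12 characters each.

Segment 0: (5,9) -> (0,9)
Segment 1: (0,9) -> (4,9)
Segment 2: (4,9) -> (8,9)

Answer: ____________
____________
____________
____________
@@@@@@@@@___
____________
____________
____________
____________
____________
____________
____________
____________
____________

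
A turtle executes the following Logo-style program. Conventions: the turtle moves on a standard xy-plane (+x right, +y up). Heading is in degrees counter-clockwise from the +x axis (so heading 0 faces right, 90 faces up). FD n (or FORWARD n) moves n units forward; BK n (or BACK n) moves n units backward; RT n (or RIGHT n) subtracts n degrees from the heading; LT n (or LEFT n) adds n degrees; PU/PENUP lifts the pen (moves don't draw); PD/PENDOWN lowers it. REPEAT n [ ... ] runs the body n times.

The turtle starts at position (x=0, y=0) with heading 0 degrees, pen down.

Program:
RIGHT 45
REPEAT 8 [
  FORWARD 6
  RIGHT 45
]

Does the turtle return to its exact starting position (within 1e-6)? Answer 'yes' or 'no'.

Executing turtle program step by step:
Start: pos=(0,0), heading=0, pen down
RT 45: heading 0 -> 315
REPEAT 8 [
  -- iteration 1/8 --
  FD 6: (0,0) -> (4.243,-4.243) [heading=315, draw]
  RT 45: heading 315 -> 270
  -- iteration 2/8 --
  FD 6: (4.243,-4.243) -> (4.243,-10.243) [heading=270, draw]
  RT 45: heading 270 -> 225
  -- iteration 3/8 --
  FD 6: (4.243,-10.243) -> (0,-14.485) [heading=225, draw]
  RT 45: heading 225 -> 180
  -- iteration 4/8 --
  FD 6: (0,-14.485) -> (-6,-14.485) [heading=180, draw]
  RT 45: heading 180 -> 135
  -- iteration 5/8 --
  FD 6: (-6,-14.485) -> (-10.243,-10.243) [heading=135, draw]
  RT 45: heading 135 -> 90
  -- iteration 6/8 --
  FD 6: (-10.243,-10.243) -> (-10.243,-4.243) [heading=90, draw]
  RT 45: heading 90 -> 45
  -- iteration 7/8 --
  FD 6: (-10.243,-4.243) -> (-6,0) [heading=45, draw]
  RT 45: heading 45 -> 0
  -- iteration 8/8 --
  FD 6: (-6,0) -> (0,0) [heading=0, draw]
  RT 45: heading 0 -> 315
]
Final: pos=(0,0), heading=315, 8 segment(s) drawn

Start position: (0, 0)
Final position: (0, 0)
Distance = 0; < 1e-6 -> CLOSED

Answer: yes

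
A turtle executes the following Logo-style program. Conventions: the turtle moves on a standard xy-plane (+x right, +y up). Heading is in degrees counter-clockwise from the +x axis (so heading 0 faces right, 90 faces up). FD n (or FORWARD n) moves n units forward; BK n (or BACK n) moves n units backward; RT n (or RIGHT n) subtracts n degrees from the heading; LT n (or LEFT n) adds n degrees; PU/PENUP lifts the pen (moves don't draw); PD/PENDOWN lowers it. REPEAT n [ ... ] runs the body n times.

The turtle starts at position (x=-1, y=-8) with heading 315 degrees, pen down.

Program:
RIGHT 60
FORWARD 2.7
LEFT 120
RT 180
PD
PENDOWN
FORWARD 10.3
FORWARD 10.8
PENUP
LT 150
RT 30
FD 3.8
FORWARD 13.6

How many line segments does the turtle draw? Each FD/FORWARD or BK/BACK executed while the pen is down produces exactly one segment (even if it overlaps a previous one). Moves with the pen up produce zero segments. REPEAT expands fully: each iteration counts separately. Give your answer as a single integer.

Executing turtle program step by step:
Start: pos=(-1,-8), heading=315, pen down
RT 60: heading 315 -> 255
FD 2.7: (-1,-8) -> (-1.699,-10.608) [heading=255, draw]
LT 120: heading 255 -> 15
RT 180: heading 15 -> 195
PD: pen down
PD: pen down
FD 10.3: (-1.699,-10.608) -> (-11.648,-13.274) [heading=195, draw]
FD 10.8: (-11.648,-13.274) -> (-22.08,-16.069) [heading=195, draw]
PU: pen up
LT 150: heading 195 -> 345
RT 30: heading 345 -> 315
FD 3.8: (-22.08,-16.069) -> (-19.393,-18.756) [heading=315, move]
FD 13.6: (-19.393,-18.756) -> (-9.776,-28.373) [heading=315, move]
Final: pos=(-9.776,-28.373), heading=315, 3 segment(s) drawn
Segments drawn: 3

Answer: 3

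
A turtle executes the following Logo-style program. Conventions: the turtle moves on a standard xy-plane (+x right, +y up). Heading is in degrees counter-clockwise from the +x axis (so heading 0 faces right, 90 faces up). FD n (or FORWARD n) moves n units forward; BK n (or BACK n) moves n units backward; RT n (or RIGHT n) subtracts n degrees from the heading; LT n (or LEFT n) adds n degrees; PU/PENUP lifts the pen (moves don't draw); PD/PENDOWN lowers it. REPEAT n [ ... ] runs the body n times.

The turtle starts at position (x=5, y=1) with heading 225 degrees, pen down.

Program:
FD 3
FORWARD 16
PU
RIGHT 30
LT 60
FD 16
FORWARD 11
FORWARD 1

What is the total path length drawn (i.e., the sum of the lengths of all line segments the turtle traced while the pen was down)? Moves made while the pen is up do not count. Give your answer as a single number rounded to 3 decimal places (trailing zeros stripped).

Executing turtle program step by step:
Start: pos=(5,1), heading=225, pen down
FD 3: (5,1) -> (2.879,-1.121) [heading=225, draw]
FD 16: (2.879,-1.121) -> (-8.435,-12.435) [heading=225, draw]
PU: pen up
RT 30: heading 225 -> 195
LT 60: heading 195 -> 255
FD 16: (-8.435,-12.435) -> (-12.576,-27.89) [heading=255, move]
FD 11: (-12.576,-27.89) -> (-15.423,-38.515) [heading=255, move]
FD 1: (-15.423,-38.515) -> (-15.682,-39.481) [heading=255, move]
Final: pos=(-15.682,-39.481), heading=255, 2 segment(s) drawn

Segment lengths:
  seg 1: (5,1) -> (2.879,-1.121), length = 3
  seg 2: (2.879,-1.121) -> (-8.435,-12.435), length = 16
Total = 19

Answer: 19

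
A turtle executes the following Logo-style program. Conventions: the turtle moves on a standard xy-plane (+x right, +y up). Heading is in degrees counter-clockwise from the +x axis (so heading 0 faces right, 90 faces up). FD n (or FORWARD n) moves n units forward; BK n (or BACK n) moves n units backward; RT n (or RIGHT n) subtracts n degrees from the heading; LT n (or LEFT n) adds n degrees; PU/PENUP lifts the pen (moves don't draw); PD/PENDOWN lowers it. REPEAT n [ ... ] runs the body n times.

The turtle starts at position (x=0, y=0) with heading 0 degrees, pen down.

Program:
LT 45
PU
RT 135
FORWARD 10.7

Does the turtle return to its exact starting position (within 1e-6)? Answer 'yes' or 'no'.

Answer: no

Derivation:
Executing turtle program step by step:
Start: pos=(0,0), heading=0, pen down
LT 45: heading 0 -> 45
PU: pen up
RT 135: heading 45 -> 270
FD 10.7: (0,0) -> (0,-10.7) [heading=270, move]
Final: pos=(0,-10.7), heading=270, 0 segment(s) drawn

Start position: (0, 0)
Final position: (0, -10.7)
Distance = 10.7; >= 1e-6 -> NOT closed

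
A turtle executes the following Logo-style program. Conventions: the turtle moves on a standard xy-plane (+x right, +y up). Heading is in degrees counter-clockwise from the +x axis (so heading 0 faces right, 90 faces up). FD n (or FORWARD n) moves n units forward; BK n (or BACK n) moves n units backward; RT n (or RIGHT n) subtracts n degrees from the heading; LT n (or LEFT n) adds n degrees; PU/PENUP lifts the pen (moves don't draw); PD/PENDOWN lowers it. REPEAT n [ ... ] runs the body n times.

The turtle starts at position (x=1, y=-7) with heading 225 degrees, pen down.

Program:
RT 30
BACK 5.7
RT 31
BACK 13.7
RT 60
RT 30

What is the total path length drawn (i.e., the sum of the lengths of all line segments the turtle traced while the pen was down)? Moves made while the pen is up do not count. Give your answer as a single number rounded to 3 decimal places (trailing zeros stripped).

Answer: 19.4

Derivation:
Executing turtle program step by step:
Start: pos=(1,-7), heading=225, pen down
RT 30: heading 225 -> 195
BK 5.7: (1,-7) -> (6.506,-5.525) [heading=195, draw]
RT 31: heading 195 -> 164
BK 13.7: (6.506,-5.525) -> (19.675,-9.301) [heading=164, draw]
RT 60: heading 164 -> 104
RT 30: heading 104 -> 74
Final: pos=(19.675,-9.301), heading=74, 2 segment(s) drawn

Segment lengths:
  seg 1: (1,-7) -> (6.506,-5.525), length = 5.7
  seg 2: (6.506,-5.525) -> (19.675,-9.301), length = 13.7
Total = 19.4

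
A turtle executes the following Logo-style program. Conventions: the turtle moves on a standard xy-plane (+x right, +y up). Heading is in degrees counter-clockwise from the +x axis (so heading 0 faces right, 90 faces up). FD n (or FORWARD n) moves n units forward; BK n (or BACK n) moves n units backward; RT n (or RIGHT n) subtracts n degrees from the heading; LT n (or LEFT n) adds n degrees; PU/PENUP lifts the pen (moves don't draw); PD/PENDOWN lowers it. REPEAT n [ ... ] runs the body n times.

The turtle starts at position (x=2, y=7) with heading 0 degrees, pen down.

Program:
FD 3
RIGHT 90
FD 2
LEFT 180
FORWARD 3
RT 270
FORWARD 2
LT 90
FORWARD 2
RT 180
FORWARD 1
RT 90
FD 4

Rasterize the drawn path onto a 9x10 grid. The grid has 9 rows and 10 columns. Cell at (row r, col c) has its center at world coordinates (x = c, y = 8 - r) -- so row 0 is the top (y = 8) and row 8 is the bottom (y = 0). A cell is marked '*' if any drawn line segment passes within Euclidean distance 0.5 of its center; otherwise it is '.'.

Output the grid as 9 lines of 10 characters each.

Segment 0: (2,7) -> (5,7)
Segment 1: (5,7) -> (5,5)
Segment 2: (5,5) -> (5,8)
Segment 3: (5,8) -> (3,8)
Segment 4: (3,8) -> (3,6)
Segment 5: (3,6) -> (3,7)
Segment 6: (3,7) -> (7,7)

Answer: ...***....
..******..
...*.*....
.....*....
..........
..........
..........
..........
..........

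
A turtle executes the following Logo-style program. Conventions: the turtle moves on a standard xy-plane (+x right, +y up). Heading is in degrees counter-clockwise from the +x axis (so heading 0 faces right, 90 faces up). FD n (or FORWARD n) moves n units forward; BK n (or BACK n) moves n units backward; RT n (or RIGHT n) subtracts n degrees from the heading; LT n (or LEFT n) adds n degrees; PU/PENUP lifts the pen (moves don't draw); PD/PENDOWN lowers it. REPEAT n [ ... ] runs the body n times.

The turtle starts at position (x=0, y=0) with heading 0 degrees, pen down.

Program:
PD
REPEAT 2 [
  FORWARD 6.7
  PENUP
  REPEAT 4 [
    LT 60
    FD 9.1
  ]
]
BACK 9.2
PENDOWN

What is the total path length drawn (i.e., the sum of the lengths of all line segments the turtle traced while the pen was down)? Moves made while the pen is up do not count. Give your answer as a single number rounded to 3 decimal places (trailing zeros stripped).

Executing turtle program step by step:
Start: pos=(0,0), heading=0, pen down
PD: pen down
REPEAT 2 [
  -- iteration 1/2 --
  FD 6.7: (0,0) -> (6.7,0) [heading=0, draw]
  PU: pen up
  REPEAT 4 [
    -- iteration 1/4 --
    LT 60: heading 0 -> 60
    FD 9.1: (6.7,0) -> (11.25,7.881) [heading=60, move]
    -- iteration 2/4 --
    LT 60: heading 60 -> 120
    FD 9.1: (11.25,7.881) -> (6.7,15.762) [heading=120, move]
    -- iteration 3/4 --
    LT 60: heading 120 -> 180
    FD 9.1: (6.7,15.762) -> (-2.4,15.762) [heading=180, move]
    -- iteration 4/4 --
    LT 60: heading 180 -> 240
    FD 9.1: (-2.4,15.762) -> (-6.95,7.881) [heading=240, move]
  ]
  -- iteration 2/2 --
  FD 6.7: (-6.95,7.881) -> (-10.3,2.078) [heading=240, move]
  PU: pen up
  REPEAT 4 [
    -- iteration 1/4 --
    LT 60: heading 240 -> 300
    FD 9.1: (-10.3,2.078) -> (-5.75,-5.802) [heading=300, move]
    -- iteration 2/4 --
    LT 60: heading 300 -> 0
    FD 9.1: (-5.75,-5.802) -> (3.35,-5.802) [heading=0, move]
    -- iteration 3/4 --
    LT 60: heading 0 -> 60
    FD 9.1: (3.35,-5.802) -> (7.9,2.078) [heading=60, move]
    -- iteration 4/4 --
    LT 60: heading 60 -> 120
    FD 9.1: (7.9,2.078) -> (3.35,9.959) [heading=120, move]
  ]
]
BK 9.2: (3.35,9.959) -> (7.95,1.992) [heading=120, move]
PD: pen down
Final: pos=(7.95,1.992), heading=120, 1 segment(s) drawn

Segment lengths:
  seg 1: (0,0) -> (6.7,0), length = 6.7
Total = 6.7

Answer: 6.7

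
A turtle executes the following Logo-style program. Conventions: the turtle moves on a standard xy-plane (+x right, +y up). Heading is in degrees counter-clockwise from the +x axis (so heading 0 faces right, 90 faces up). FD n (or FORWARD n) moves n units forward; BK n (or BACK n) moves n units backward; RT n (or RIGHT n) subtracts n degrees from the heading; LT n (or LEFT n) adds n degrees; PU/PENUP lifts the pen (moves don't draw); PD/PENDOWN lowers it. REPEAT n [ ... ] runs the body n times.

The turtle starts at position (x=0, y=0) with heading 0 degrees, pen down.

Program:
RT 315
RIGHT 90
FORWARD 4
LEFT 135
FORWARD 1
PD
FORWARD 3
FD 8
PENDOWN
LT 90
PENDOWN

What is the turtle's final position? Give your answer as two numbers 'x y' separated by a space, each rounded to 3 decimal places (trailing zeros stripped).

Executing turtle program step by step:
Start: pos=(0,0), heading=0, pen down
RT 315: heading 0 -> 45
RT 90: heading 45 -> 315
FD 4: (0,0) -> (2.828,-2.828) [heading=315, draw]
LT 135: heading 315 -> 90
FD 1: (2.828,-2.828) -> (2.828,-1.828) [heading=90, draw]
PD: pen down
FD 3: (2.828,-1.828) -> (2.828,1.172) [heading=90, draw]
FD 8: (2.828,1.172) -> (2.828,9.172) [heading=90, draw]
PD: pen down
LT 90: heading 90 -> 180
PD: pen down
Final: pos=(2.828,9.172), heading=180, 4 segment(s) drawn

Answer: 2.828 9.172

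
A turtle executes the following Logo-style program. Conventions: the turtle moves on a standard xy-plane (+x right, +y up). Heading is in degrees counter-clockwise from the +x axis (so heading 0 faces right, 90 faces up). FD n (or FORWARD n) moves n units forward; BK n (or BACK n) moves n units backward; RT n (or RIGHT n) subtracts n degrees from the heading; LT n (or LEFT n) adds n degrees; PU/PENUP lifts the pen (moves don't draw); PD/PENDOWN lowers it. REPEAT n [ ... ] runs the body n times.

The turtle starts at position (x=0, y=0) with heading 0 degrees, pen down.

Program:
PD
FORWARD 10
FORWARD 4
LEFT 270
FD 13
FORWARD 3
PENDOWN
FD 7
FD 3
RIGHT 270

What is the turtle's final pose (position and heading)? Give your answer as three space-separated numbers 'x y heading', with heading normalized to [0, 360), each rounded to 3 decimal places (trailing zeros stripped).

Answer: 14 -26 0

Derivation:
Executing turtle program step by step:
Start: pos=(0,0), heading=0, pen down
PD: pen down
FD 10: (0,0) -> (10,0) [heading=0, draw]
FD 4: (10,0) -> (14,0) [heading=0, draw]
LT 270: heading 0 -> 270
FD 13: (14,0) -> (14,-13) [heading=270, draw]
FD 3: (14,-13) -> (14,-16) [heading=270, draw]
PD: pen down
FD 7: (14,-16) -> (14,-23) [heading=270, draw]
FD 3: (14,-23) -> (14,-26) [heading=270, draw]
RT 270: heading 270 -> 0
Final: pos=(14,-26), heading=0, 6 segment(s) drawn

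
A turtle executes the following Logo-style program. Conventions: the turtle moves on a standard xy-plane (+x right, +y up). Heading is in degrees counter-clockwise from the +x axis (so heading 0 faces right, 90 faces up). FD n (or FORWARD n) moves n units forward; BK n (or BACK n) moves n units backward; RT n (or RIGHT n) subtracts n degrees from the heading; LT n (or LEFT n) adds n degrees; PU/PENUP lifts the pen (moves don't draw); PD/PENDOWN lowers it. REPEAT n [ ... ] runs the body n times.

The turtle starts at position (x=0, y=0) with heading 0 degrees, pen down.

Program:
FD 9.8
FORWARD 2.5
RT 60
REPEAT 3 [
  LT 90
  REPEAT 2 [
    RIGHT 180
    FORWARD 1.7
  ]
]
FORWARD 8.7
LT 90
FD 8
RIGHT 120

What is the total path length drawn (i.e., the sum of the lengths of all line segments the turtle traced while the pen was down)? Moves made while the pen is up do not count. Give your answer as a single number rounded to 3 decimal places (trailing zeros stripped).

Executing turtle program step by step:
Start: pos=(0,0), heading=0, pen down
FD 9.8: (0,0) -> (9.8,0) [heading=0, draw]
FD 2.5: (9.8,0) -> (12.3,0) [heading=0, draw]
RT 60: heading 0 -> 300
REPEAT 3 [
  -- iteration 1/3 --
  LT 90: heading 300 -> 30
  REPEAT 2 [
    -- iteration 1/2 --
    RT 180: heading 30 -> 210
    FD 1.7: (12.3,0) -> (10.828,-0.85) [heading=210, draw]
    -- iteration 2/2 --
    RT 180: heading 210 -> 30
    FD 1.7: (10.828,-0.85) -> (12.3,0) [heading=30, draw]
  ]
  -- iteration 2/3 --
  LT 90: heading 30 -> 120
  REPEAT 2 [
    -- iteration 1/2 --
    RT 180: heading 120 -> 300
    FD 1.7: (12.3,0) -> (13.15,-1.472) [heading=300, draw]
    -- iteration 2/2 --
    RT 180: heading 300 -> 120
    FD 1.7: (13.15,-1.472) -> (12.3,0) [heading=120, draw]
  ]
  -- iteration 3/3 --
  LT 90: heading 120 -> 210
  REPEAT 2 [
    -- iteration 1/2 --
    RT 180: heading 210 -> 30
    FD 1.7: (12.3,0) -> (13.772,0.85) [heading=30, draw]
    -- iteration 2/2 --
    RT 180: heading 30 -> 210
    FD 1.7: (13.772,0.85) -> (12.3,0) [heading=210, draw]
  ]
]
FD 8.7: (12.3,0) -> (4.766,-4.35) [heading=210, draw]
LT 90: heading 210 -> 300
FD 8: (4.766,-4.35) -> (8.766,-11.278) [heading=300, draw]
RT 120: heading 300 -> 180
Final: pos=(8.766,-11.278), heading=180, 10 segment(s) drawn

Segment lengths:
  seg 1: (0,0) -> (9.8,0), length = 9.8
  seg 2: (9.8,0) -> (12.3,0), length = 2.5
  seg 3: (12.3,0) -> (10.828,-0.85), length = 1.7
  seg 4: (10.828,-0.85) -> (12.3,0), length = 1.7
  seg 5: (12.3,0) -> (13.15,-1.472), length = 1.7
  seg 6: (13.15,-1.472) -> (12.3,0), length = 1.7
  seg 7: (12.3,0) -> (13.772,0.85), length = 1.7
  seg 8: (13.772,0.85) -> (12.3,0), length = 1.7
  seg 9: (12.3,0) -> (4.766,-4.35), length = 8.7
  seg 10: (4.766,-4.35) -> (8.766,-11.278), length = 8
Total = 39.2

Answer: 39.2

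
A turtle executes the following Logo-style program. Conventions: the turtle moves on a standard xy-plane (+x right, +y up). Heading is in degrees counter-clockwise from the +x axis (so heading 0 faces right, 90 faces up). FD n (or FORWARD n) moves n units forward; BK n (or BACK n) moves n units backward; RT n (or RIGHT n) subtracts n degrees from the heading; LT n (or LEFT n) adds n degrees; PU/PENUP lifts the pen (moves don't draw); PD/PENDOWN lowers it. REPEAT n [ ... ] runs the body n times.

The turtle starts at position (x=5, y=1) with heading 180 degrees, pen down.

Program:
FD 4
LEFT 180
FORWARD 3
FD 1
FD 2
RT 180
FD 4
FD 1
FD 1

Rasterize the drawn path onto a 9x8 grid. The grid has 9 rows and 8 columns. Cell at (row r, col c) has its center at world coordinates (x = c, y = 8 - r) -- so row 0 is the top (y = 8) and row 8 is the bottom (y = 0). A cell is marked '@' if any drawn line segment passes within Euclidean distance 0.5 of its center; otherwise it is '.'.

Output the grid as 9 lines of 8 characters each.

Segment 0: (5,1) -> (1,1)
Segment 1: (1,1) -> (4,1)
Segment 2: (4,1) -> (5,1)
Segment 3: (5,1) -> (7,1)
Segment 4: (7,1) -> (3,1)
Segment 5: (3,1) -> (2,1)
Segment 6: (2,1) -> (1,1)

Answer: ........
........
........
........
........
........
........
.@@@@@@@
........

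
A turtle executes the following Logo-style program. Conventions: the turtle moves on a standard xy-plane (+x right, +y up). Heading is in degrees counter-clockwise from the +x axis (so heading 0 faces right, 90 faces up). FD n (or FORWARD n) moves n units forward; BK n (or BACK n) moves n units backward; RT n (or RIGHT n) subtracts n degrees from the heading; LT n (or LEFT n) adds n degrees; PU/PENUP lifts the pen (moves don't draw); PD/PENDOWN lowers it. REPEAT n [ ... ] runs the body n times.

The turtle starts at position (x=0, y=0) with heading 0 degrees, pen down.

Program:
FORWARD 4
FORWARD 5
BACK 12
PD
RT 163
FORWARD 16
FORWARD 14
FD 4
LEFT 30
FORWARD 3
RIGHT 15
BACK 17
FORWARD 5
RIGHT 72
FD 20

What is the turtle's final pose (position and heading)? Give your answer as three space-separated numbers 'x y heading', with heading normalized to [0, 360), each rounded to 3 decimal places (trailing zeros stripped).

Executing turtle program step by step:
Start: pos=(0,0), heading=0, pen down
FD 4: (0,0) -> (4,0) [heading=0, draw]
FD 5: (4,0) -> (9,0) [heading=0, draw]
BK 12: (9,0) -> (-3,0) [heading=0, draw]
PD: pen down
RT 163: heading 0 -> 197
FD 16: (-3,0) -> (-18.301,-4.678) [heading=197, draw]
FD 14: (-18.301,-4.678) -> (-31.689,-8.771) [heading=197, draw]
FD 4: (-31.689,-8.771) -> (-35.514,-9.941) [heading=197, draw]
LT 30: heading 197 -> 227
FD 3: (-35.514,-9.941) -> (-37.56,-12.135) [heading=227, draw]
RT 15: heading 227 -> 212
BK 17: (-37.56,-12.135) -> (-23.144,-3.126) [heading=212, draw]
FD 5: (-23.144,-3.126) -> (-27.384,-5.776) [heading=212, draw]
RT 72: heading 212 -> 140
FD 20: (-27.384,-5.776) -> (-42.705,7.08) [heading=140, draw]
Final: pos=(-42.705,7.08), heading=140, 10 segment(s) drawn

Answer: -42.705 7.08 140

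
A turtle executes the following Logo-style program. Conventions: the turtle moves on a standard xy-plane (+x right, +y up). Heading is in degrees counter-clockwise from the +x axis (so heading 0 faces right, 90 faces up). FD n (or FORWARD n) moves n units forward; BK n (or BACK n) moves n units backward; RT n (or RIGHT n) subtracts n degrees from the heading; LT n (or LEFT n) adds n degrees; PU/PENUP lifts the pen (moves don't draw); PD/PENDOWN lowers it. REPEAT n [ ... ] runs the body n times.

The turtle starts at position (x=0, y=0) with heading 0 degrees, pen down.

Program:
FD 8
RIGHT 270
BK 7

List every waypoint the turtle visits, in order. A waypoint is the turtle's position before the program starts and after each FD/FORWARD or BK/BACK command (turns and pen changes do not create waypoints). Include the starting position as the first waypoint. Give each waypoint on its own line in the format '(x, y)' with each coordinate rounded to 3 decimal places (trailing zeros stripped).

Executing turtle program step by step:
Start: pos=(0,0), heading=0, pen down
FD 8: (0,0) -> (8,0) [heading=0, draw]
RT 270: heading 0 -> 90
BK 7: (8,0) -> (8,-7) [heading=90, draw]
Final: pos=(8,-7), heading=90, 2 segment(s) drawn
Waypoints (3 total):
(0, 0)
(8, 0)
(8, -7)

Answer: (0, 0)
(8, 0)
(8, -7)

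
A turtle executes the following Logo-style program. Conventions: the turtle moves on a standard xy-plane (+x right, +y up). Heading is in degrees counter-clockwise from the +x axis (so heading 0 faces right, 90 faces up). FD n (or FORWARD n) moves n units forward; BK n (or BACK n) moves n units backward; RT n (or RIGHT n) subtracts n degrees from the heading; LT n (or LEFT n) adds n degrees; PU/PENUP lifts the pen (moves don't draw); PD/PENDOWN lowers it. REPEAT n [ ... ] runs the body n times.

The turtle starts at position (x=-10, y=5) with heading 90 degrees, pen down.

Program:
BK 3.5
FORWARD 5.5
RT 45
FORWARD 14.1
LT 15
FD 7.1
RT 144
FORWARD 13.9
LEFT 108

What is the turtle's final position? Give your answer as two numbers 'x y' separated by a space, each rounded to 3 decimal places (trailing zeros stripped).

Answer: 4.973 9.295

Derivation:
Executing turtle program step by step:
Start: pos=(-10,5), heading=90, pen down
BK 3.5: (-10,5) -> (-10,1.5) [heading=90, draw]
FD 5.5: (-10,1.5) -> (-10,7) [heading=90, draw]
RT 45: heading 90 -> 45
FD 14.1: (-10,7) -> (-0.03,16.97) [heading=45, draw]
LT 15: heading 45 -> 60
FD 7.1: (-0.03,16.97) -> (3.52,23.119) [heading=60, draw]
RT 144: heading 60 -> 276
FD 13.9: (3.52,23.119) -> (4.973,9.295) [heading=276, draw]
LT 108: heading 276 -> 24
Final: pos=(4.973,9.295), heading=24, 5 segment(s) drawn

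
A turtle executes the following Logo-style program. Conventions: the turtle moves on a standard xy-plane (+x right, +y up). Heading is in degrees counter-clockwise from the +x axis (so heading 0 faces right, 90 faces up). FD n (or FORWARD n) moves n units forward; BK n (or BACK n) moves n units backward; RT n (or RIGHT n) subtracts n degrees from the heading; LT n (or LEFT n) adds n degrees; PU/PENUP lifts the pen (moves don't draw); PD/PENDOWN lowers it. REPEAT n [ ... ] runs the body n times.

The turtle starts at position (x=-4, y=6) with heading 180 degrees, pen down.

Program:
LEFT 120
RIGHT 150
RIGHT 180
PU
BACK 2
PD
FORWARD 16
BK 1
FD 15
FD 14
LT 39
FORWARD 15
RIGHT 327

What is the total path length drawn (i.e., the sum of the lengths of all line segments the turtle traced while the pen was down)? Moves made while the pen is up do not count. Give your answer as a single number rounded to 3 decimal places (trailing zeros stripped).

Answer: 61

Derivation:
Executing turtle program step by step:
Start: pos=(-4,6), heading=180, pen down
LT 120: heading 180 -> 300
RT 150: heading 300 -> 150
RT 180: heading 150 -> 330
PU: pen up
BK 2: (-4,6) -> (-5.732,7) [heading=330, move]
PD: pen down
FD 16: (-5.732,7) -> (8.124,-1) [heading=330, draw]
BK 1: (8.124,-1) -> (7.258,-0.5) [heading=330, draw]
FD 15: (7.258,-0.5) -> (20.249,-8) [heading=330, draw]
FD 14: (20.249,-8) -> (32.373,-15) [heading=330, draw]
LT 39: heading 330 -> 9
FD 15: (32.373,-15) -> (47.188,-12.653) [heading=9, draw]
RT 327: heading 9 -> 42
Final: pos=(47.188,-12.653), heading=42, 5 segment(s) drawn

Segment lengths:
  seg 1: (-5.732,7) -> (8.124,-1), length = 16
  seg 2: (8.124,-1) -> (7.258,-0.5), length = 1
  seg 3: (7.258,-0.5) -> (20.249,-8), length = 15
  seg 4: (20.249,-8) -> (32.373,-15), length = 14
  seg 5: (32.373,-15) -> (47.188,-12.653), length = 15
Total = 61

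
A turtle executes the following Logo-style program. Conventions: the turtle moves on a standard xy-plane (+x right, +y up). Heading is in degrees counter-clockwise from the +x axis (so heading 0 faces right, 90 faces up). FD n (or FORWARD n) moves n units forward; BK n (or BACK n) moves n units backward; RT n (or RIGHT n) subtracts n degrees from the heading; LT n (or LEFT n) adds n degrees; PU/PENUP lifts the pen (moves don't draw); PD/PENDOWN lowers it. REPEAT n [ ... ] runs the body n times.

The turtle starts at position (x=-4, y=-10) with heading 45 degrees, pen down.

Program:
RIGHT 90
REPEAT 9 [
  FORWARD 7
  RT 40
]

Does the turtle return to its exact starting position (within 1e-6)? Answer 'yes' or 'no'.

Answer: yes

Derivation:
Executing turtle program step by step:
Start: pos=(-4,-10), heading=45, pen down
RT 90: heading 45 -> 315
REPEAT 9 [
  -- iteration 1/9 --
  FD 7: (-4,-10) -> (0.95,-14.95) [heading=315, draw]
  RT 40: heading 315 -> 275
  -- iteration 2/9 --
  FD 7: (0.95,-14.95) -> (1.56,-21.923) [heading=275, draw]
  RT 40: heading 275 -> 235
  -- iteration 3/9 --
  FD 7: (1.56,-21.923) -> (-2.455,-27.657) [heading=235, draw]
  RT 40: heading 235 -> 195
  -- iteration 4/9 --
  FD 7: (-2.455,-27.657) -> (-9.217,-29.469) [heading=195, draw]
  RT 40: heading 195 -> 155
  -- iteration 5/9 --
  FD 7: (-9.217,-29.469) -> (-15.561,-26.511) [heading=155, draw]
  RT 40: heading 155 -> 115
  -- iteration 6/9 --
  FD 7: (-15.561,-26.511) -> (-18.519,-20.166) [heading=115, draw]
  RT 40: heading 115 -> 75
  -- iteration 7/9 --
  FD 7: (-18.519,-20.166) -> (-16.707,-13.405) [heading=75, draw]
  RT 40: heading 75 -> 35
  -- iteration 8/9 --
  FD 7: (-16.707,-13.405) -> (-10.973,-9.39) [heading=35, draw]
  RT 40: heading 35 -> 355
  -- iteration 9/9 --
  FD 7: (-10.973,-9.39) -> (-4,-10) [heading=355, draw]
  RT 40: heading 355 -> 315
]
Final: pos=(-4,-10), heading=315, 9 segment(s) drawn

Start position: (-4, -10)
Final position: (-4, -10)
Distance = 0; < 1e-6 -> CLOSED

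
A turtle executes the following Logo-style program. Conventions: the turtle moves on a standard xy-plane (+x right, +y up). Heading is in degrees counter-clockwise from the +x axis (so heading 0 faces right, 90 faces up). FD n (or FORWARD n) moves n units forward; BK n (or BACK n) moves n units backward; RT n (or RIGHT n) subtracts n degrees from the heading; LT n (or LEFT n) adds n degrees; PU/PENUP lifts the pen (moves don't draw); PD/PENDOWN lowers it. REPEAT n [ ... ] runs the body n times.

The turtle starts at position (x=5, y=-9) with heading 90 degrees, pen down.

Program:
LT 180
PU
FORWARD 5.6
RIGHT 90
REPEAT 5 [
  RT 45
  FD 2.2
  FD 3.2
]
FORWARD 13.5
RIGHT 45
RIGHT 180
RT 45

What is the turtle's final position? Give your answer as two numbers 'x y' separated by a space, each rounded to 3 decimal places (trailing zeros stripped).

Executing turtle program step by step:
Start: pos=(5,-9), heading=90, pen down
LT 180: heading 90 -> 270
PU: pen up
FD 5.6: (5,-9) -> (5,-14.6) [heading=270, move]
RT 90: heading 270 -> 180
REPEAT 5 [
  -- iteration 1/5 --
  RT 45: heading 180 -> 135
  FD 2.2: (5,-14.6) -> (3.444,-13.044) [heading=135, move]
  FD 3.2: (3.444,-13.044) -> (1.182,-10.782) [heading=135, move]
  -- iteration 2/5 --
  RT 45: heading 135 -> 90
  FD 2.2: (1.182,-10.782) -> (1.182,-8.582) [heading=90, move]
  FD 3.2: (1.182,-8.582) -> (1.182,-5.382) [heading=90, move]
  -- iteration 3/5 --
  RT 45: heading 90 -> 45
  FD 2.2: (1.182,-5.382) -> (2.737,-3.826) [heading=45, move]
  FD 3.2: (2.737,-3.826) -> (5,-1.563) [heading=45, move]
  -- iteration 4/5 --
  RT 45: heading 45 -> 0
  FD 2.2: (5,-1.563) -> (7.2,-1.563) [heading=0, move]
  FD 3.2: (7.2,-1.563) -> (10.4,-1.563) [heading=0, move]
  -- iteration 5/5 --
  RT 45: heading 0 -> 315
  FD 2.2: (10.4,-1.563) -> (11.956,-3.119) [heading=315, move]
  FD 3.2: (11.956,-3.119) -> (14.218,-5.382) [heading=315, move]
]
FD 13.5: (14.218,-5.382) -> (23.764,-14.928) [heading=315, move]
RT 45: heading 315 -> 270
RT 180: heading 270 -> 90
RT 45: heading 90 -> 45
Final: pos=(23.764,-14.928), heading=45, 0 segment(s) drawn

Answer: 23.764 -14.928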